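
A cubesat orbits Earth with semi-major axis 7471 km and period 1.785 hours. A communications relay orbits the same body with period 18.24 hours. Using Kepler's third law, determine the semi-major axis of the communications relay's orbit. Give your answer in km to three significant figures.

a₂ ≈ 35200 km

Kepler's third law: a³ ∝ T², so a₂ = a₁ (T₂/T₁)^(2/3).
T₂/T₁ = 10.22, (T₂/T₁)^(2/3) = 4.709.
a₂ = 7471 × 4.709 = 35180 km.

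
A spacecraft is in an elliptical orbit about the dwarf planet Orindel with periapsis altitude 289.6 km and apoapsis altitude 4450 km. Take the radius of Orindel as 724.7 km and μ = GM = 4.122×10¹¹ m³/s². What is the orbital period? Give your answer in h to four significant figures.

T ≈ 14.80 h

r_p = 724.7 + 289.6 = 1014.3 km = 1.0143×10⁶ m.
r_a = 724.7 + 4450 = 5174.7 km = 5.1747×10⁶ m.
Semi-major axis a = (r_p + r_a)/2 = (1014.3 + 5174.7)/2 = 3094.5 km = 3.094×10⁶ m.
By Kepler's third law T = 2π√(a³/μ) = 2π × 8.479×10³ = 5.327×10⁴ s.
= 14.80 h.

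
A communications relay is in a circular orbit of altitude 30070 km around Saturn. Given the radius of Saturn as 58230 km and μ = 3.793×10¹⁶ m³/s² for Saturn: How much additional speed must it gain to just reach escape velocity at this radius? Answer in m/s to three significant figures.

Δv ≈ 8580 m/s

r = 58230 + 30070 = 88300 km = 8.8300×10⁷ m.
Circular speed v_c = √(μ/r) = 20730 m/s.
Escape speed v_esc = √(2μ/r) = √2 × v_c = 29310 m/s.
Δv = v_esc − v_c = 8585 m/s.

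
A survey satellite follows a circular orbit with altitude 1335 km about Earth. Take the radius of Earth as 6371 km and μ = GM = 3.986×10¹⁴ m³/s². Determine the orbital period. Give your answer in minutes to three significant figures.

r = 6371 + 1335 = 7706.0 km = 7.7060×10⁶ m.
Kepler's third law: T = 2π√(r³/μ) = 2π√((7.706×10⁶)³ / 3.986×10¹⁴).
r³/μ = 1.148×10⁶ s², so T = 2π × 1.071×10³ = 6.732×10³ s.
Converting: 6.732×10³ s ÷ 60.00 = 112.2 minutes.

T ≈ 112 minutes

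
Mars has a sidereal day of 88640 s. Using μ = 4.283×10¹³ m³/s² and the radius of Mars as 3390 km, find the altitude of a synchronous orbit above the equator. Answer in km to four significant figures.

A synchronous orbit has period T, so by Kepler's third law a = (μT²/4π²)^(1/3).
μT²/4π² = 4.283×10¹³ × (8.864×10⁴)² / 39.48 = 8.524×10²¹ m³.
a = 2.043×10⁷ m = 20428 km.
Altitude h = a − R = 20428 − 3390 = 17038 km.

h_sync ≈ 17040 km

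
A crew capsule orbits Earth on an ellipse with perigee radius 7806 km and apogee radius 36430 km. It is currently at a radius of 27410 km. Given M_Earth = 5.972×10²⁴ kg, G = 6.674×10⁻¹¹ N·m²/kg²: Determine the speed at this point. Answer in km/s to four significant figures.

μ = GM = 6.674×10⁻¹¹ × 5.972×10²⁴ = 3.986×10¹⁴ m³/s².
Semi-major axis a = (r_p + r_a)/2 = 22118 km = 2.212×10⁷ m.
Vis-viva: v² = μ(2/r − 1/a) = 3.986×10¹⁴ × (7.297×10⁻⁸ − 4.521×10⁻⁸) = 1.106×10⁷ m²/s².
v = 3326 m/s = 3.326 km/s.

v ≈ 3.326 km/s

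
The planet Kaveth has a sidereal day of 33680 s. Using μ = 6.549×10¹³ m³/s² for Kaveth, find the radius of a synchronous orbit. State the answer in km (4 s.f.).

A synchronous orbit has period T, so by Kepler's third law a = (μT²/4π²)^(1/3).
μT²/4π² = 6.549×10¹³ × (3.368×10⁴)² / 39.48 = 1.882×10²¹ m³.
a = 1.235×10⁷ m = 12346 km.

r_sync ≈ 12350 km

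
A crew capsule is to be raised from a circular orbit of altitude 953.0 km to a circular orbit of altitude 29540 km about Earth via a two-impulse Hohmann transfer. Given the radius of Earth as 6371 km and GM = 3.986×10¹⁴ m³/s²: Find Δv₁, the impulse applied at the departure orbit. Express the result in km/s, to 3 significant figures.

r₁ = 6371 + 953.0 = 7324.0 km = 7.3240×10⁶ m.
r₂ = 6371 + 29540 = 35911 km = 3.5911×10⁷ m.
Transfer ellipse a_t = (r₁ + r₂)/2 = 2.162×10⁷ m.
At r₁: circular v_c1 = √(μ/r₁) = 7377 m/s; transfer-perigee v_p = √[μ(2/r₁ − 1/a_t)] = 9508 m/s.
Δv₁ = v_p − v_c1 = 2131 m/s.
= 2.131 km/s.

Δv ≈ 2.13 km/s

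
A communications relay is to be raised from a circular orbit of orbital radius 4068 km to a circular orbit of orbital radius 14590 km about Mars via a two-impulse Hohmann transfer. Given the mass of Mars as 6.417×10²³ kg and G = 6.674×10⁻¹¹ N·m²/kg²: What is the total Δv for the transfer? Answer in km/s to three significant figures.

μ = GM = 6.674×10⁻¹¹ × 6.417×10²³ = 4.283×10¹³ m³/s².
r₁ = 4068 km = 4.068×10⁶ m.
r₂ = 14590 km = 1.459×10⁷ m.
Transfer ellipse a_t = (r₁ + r₂)/2 = 9.329×10⁶ m.
At r₁: circular v_c1 = √(μ/r₁) = 3245 m/s; transfer-periapsis v_p = √[μ(2/r₁ − 1/a_t)] = 4058 m/s.
Δv₁ = v_p − v_c1 = 813.0 m/s.
At r₂: circular v_c2 = √(μ/r₂) = 1713 m/s; transfer-apoapsis v_a = √[μ(2/r₂ − 1/a_t)] = 1131 m/s.
Δv₂ = v_c2 − v_a = 581.9 m/s.
Total Δv = Δv₁ + Δv₂ = 1395 m/s = 1.395 km/s.

Δv_total ≈ 1.39 km/s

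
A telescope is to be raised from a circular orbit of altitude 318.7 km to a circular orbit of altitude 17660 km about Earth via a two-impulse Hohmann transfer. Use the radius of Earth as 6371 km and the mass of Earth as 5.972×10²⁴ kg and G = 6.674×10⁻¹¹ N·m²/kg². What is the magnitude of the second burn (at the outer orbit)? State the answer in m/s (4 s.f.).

μ = GM = 6.674×10⁻¹¹ × 5.972×10²⁴ = 3.986×10¹⁴ m³/s².
r₁ = 6371 + 318.7 = 6689.7 km = 6.6897×10⁶ m.
r₂ = 6371 + 17660 = 24031 km = 2.4031×10⁷ m.
Transfer ellipse a_t = (r₁ + r₂)/2 = 1.536×10⁷ m.
At r₁: circular v_c1 = √(μ/r₁) = 7719 m/s; transfer-perigee v_p = √[μ(2/r₁ − 1/a_t)] = 9655 m/s.
At r₂: circular v_c2 = √(μ/r₂) = 4073 m/s; transfer-apogee v_a = √[μ(2/r₂ − 1/a_t)] = 2688 m/s.
Δv₂ = v_c2 − v_a = 1385 m/s.

Δv ≈ 1385 m/s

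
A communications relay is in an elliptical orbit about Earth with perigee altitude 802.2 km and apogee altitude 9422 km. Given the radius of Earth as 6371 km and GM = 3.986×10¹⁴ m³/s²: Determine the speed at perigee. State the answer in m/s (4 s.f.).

r_p = 6371 + 802.2 = 7173.2 km = 7.1732×10⁶ m.
r_a = 6371 + 9422 = 15793 km = 1.5793×10⁷ m.
Semi-major axis a = (r_p + r_a)/2 = 11483 km = 1.148×10⁷ m.
Vis-viva: v² = μ(2/r − 1/a) = 3.986×10¹⁴ × (2.788×10⁻⁷ − 8.708×10⁻⁸) = 7.642×10⁷ m²/s².
v = 8742 m/s.

v ≈ 8742 m/s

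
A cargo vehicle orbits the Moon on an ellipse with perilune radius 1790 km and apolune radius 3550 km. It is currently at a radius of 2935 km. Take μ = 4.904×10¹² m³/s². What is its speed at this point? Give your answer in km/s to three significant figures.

v ≈ 1.23 km/s

Semi-major axis a = (r_p + r_a)/2 = 2670.0 km = 2.670×10⁶ m.
Vis-viva: v² = μ(2/r − 1/a) = 4.904×10¹² × (6.814×10⁻⁷ − 3.745×10⁻⁷) = 1.505×10⁶ m²/s².
v = 1227 m/s = 1.227 km/s.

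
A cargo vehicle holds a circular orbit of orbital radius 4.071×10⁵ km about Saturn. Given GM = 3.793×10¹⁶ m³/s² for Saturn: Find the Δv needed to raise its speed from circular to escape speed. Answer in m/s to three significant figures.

r = 4.071×10⁵ km = 4.071×10⁸ m.
Circular speed v_c = √(μ/r) = 9653 m/s.
Escape speed v_esc = √(2μ/r) = √2 × v_c = 13650 m/s.
Δv = v_esc − v_c = 3998 m/s.

Δv ≈ 4000 m/s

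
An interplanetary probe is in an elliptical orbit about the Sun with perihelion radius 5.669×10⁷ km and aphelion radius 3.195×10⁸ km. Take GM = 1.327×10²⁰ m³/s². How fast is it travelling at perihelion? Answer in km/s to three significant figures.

Semi-major axis a = (r_p + r_a)/2 = 1.8810×10⁸ km = 1.881×10¹¹ m.
Vis-viva: v² = μ(2/r − 1/a) = 1.327×10²⁰ × (3.528×10⁻¹¹ − 5.316×10⁻¹²) = 3.976×10⁹ m²/s².
v = 63060 m/s = 63.06 km/s.

v ≈ 63.1 km/s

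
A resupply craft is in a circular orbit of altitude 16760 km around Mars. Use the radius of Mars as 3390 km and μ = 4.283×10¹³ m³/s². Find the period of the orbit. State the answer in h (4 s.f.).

T ≈ 24.12 h

r = 3390 + 16760 = 20150 km = 2.0150×10⁷ m.
Kepler's third law: T = 2π√(r³/μ) = 2π√((2.015×10⁷)³ / 4.283×10¹³).
r³/μ = 1.910×10⁸ s², so T = 2π × 1.382×10⁴ = 8.684×10⁴ s.
Converting: 8.684×10⁴ s ÷ 3600 = 24.12 h.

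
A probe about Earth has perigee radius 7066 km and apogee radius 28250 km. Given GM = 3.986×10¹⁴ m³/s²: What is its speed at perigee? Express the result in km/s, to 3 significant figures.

Semi-major axis a = (r_p + r_a)/2 = 17658 km = 1.766×10⁷ m.
Vis-viva: v² = μ(2/r − 1/a) = 3.986×10¹⁴ × (2.830×10⁻⁷ − 5.663×10⁻⁸) = 9.025×10⁷ m²/s².
v = 9500 m/s = 9.500 km/s.

v ≈ 9.50 km/s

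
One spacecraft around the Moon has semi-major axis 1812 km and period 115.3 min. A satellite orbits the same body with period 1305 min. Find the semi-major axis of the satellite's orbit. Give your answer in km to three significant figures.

a₂ ≈ 9130 km

Kepler's third law: a³ ∝ T², so a₂ = a₁ (T₂/T₁)^(2/3).
T₂/T₁ = 11.32, (T₂/T₁)^(2/3) = 5.041.
a₂ = 1812 × 5.041 = 9134 km.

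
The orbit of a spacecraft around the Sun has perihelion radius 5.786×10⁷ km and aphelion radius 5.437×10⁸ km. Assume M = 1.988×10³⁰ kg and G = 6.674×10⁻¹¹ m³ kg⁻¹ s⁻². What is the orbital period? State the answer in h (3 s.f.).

μ = GM = 6.674×10⁻¹¹ × 1.988×10³⁰ = 1.327×10²⁰ m³/s².
Semi-major axis a = (r_p + r_a)/2 = (5.7860×10⁷ + 5.4370×10⁸)/2 = 3.0078×10⁸ km = 3.008×10¹¹ m.
By Kepler's third law T = 2π√(a³/μ) = 2π × 1.432×10⁷ = 8.998×10⁷ s.
= 24990 h.

T ≈ 25000 h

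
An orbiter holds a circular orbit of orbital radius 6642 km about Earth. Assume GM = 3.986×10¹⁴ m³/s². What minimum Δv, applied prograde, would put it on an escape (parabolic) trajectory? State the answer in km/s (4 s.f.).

Δv ≈ 3.209 km/s

r = 6642 km = 6.642×10⁶ m.
Circular speed v_c = √(μ/r) = 7747 m/s.
Escape speed v_esc = √(2μ/r) = √2 × v_c = 10960 m/s.
Δv = v_esc − v_c = 3209 m/s = 3.209 km/s.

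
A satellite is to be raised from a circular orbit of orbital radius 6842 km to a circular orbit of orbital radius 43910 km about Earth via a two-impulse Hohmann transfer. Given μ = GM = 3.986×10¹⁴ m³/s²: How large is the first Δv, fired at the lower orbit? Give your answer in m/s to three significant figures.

Δv ≈ 2410 m/s

r₁ = 6842 km = 6.842×10⁶ m.
r₂ = 43910 km = 4.391×10⁷ m.
Transfer ellipse a_t = (r₁ + r₂)/2 = 2.538×10⁷ m.
At r₁: circular v_c1 = √(μ/r₁) = 7633 m/s; transfer-perigee v_p = √[μ(2/r₁ − 1/a_t)] = 10040 m/s.
Δv₁ = v_p − v_c1 = 2408 m/s.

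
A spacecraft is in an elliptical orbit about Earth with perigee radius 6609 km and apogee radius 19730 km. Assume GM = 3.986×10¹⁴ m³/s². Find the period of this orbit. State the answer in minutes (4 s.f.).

T ≈ 250.7 minutes

Semi-major axis a = (r_p + r_a)/2 = (6609.0 + 19730)/2 = 13170 km = 1.317×10⁷ m.
By Kepler's third law T = 2π√(a³/μ) = 2π × 2.394×10³ = 1.504×10⁴ s.
= 250.7 minutes.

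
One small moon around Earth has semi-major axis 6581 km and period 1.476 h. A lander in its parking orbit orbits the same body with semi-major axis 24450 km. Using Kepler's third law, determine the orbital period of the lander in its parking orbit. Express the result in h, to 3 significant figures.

T₂ ≈ 10.6 h

Kepler's third law: T² ∝ a³, so T₂ = T₁ (a₂/a₁)^(3/2).
a₂/a₁ = 3.715, (a₂/a₁)^(3/2) = 7.161.
T₂ = 1.476 × 7.161 = 10.57 h.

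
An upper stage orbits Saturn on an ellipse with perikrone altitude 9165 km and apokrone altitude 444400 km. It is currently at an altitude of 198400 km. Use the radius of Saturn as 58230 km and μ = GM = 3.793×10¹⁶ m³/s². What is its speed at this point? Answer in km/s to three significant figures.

r_p = 58230 + 9165 = 67395 km = 6.7395×10⁷ m.
r_a = 58230 + 444400 = 502630 km = 5.0263×10⁸ m.
r = 58230 + 198400 = 2.5663×10⁵ km = 2.566×10⁸ m.
Semi-major axis a = (r_p + r_a)/2 = 2.8501×10⁵ km = 2.850×10⁸ m.
Vis-viva: v² = μ(2/r − 1/a) = 3.793×10¹⁶ × (7.793×10⁻⁹ − 3.509×10⁻⁹) = 1.625×10⁸ m²/s².
v = 12750 m/s = 12.75 km/s.

v ≈ 12.7 km/s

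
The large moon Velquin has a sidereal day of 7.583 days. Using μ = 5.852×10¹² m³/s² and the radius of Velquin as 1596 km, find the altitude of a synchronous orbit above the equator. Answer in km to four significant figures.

T = 7.583 days = 6.552×10⁵ s.
A synchronous orbit has period T, so by Kepler's third law a = (μT²/4π²)^(1/3).
μT²/4π² = 5.852×10¹² × (6.552×10⁵)² / 39.48 = 6.363×10²² m³.
a = 3.992×10⁷ m = 39923 km.
Altitude h = a − R = 39923 − 1596 = 38327 km.

h_sync ≈ 38330 km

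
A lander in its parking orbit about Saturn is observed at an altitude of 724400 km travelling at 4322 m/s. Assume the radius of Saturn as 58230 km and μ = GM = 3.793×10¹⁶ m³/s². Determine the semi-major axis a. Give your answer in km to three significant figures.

a ≈ 4.85×10⁵ km

r = 58230 + 724400 = 7.8263×10⁵ km = 7.826×10⁸ m.
Specific orbital energy ε = v²/2 − μ/r = (4322)²/2 − 3.793×10¹⁶/7.826×10⁸ = -3.912×10⁷ J/kg.
Since ε = −μ/(2a), a = −μ/(2ε) = 4.847×10⁸ m = 4.8473×10⁵ km.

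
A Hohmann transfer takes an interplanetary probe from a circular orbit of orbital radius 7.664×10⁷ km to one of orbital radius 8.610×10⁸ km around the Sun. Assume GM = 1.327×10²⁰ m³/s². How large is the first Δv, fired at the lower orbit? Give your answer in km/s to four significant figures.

r₁ = 7.664×10⁷ km = 7.664×10¹⁰ m.
r₂ = 8.610×10⁸ km = 8.610×10¹¹ m.
Transfer ellipse a_t = (r₁ + r₂)/2 = 4.688×10¹¹ m.
At r₁: circular v_c1 = √(μ/r₁) = 41610 m/s; transfer-perihelion v_p = √[μ(2/r₁ − 1/a_t)] = 56390 m/s.
Δv₁ = v_p − v_c1 = 14780 m/s.
= 14.78 km/s.

Δv ≈ 14.78 km/s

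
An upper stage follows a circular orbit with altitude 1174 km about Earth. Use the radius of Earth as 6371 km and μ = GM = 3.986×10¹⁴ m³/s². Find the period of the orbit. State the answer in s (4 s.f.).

r = 6371 + 1174 = 7545.0 km = 7.5450×10⁶ m.
Kepler's third law: T = 2π√(r³/μ) = 2π√((7.545×10⁶)³ / 3.986×10¹⁴).
r³/μ = 1.078×10⁶ s², so T = 2π × 1.038×10³ = 6.522×10³ s.

T ≈ 6522 s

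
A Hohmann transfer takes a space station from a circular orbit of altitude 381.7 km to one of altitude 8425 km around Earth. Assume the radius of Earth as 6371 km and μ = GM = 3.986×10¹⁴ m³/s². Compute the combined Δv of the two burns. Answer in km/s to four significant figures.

Δv_total ≈ 2.402 km/s

r₁ = 6371 + 381.7 = 6752.7 km = 6.7527×10⁶ m.
r₂ = 6371 + 8425 = 14796 km = 1.4796×10⁷ m.
Transfer ellipse a_t = (r₁ + r₂)/2 = 1.077×10⁷ m.
At r₁: circular v_c1 = √(μ/r₁) = 7683 m/s; transfer-perigee v_p = √[μ(2/r₁ − 1/a_t)] = 9003 m/s.
Δv₁ = v_p − v_c1 = 1320 m/s.
At r₂: circular v_c2 = √(μ/r₂) = 5190 m/s; transfer-apogee v_a = √[μ(2/r₂ − 1/a_t)] = 4109 m/s.
Δv₂ = v_c2 − v_a = 1081 m/s.
Total Δv = Δv₁ + Δv₂ = 2402 m/s = 2.402 km/s.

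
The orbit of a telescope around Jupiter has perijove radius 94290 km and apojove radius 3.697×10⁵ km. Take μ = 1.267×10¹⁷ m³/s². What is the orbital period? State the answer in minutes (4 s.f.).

Semi-major axis a = (r_p + r_a)/2 = (94290 + 3.6970×10⁵)/2 = 2.3200×10⁵ km = 2.320×10⁸ m.
By Kepler's third law T = 2π√(a³/μ) = 2π × 9.927×10³ = 6.237×10⁴ s.
= 1040 minutes.

T ≈ 1040 minutes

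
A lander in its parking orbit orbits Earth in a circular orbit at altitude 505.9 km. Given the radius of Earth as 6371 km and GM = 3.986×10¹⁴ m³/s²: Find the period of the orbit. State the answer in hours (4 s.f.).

T ≈ 1.577 hours

r = 6371 + 505.9 = 6876.9 km = 6.8769×10⁶ m.
Kepler's third law: T = 2π√(r³/μ) = 2π√((6.877×10⁶)³ / 3.986×10¹⁴).
r³/μ = 8.159×10⁵ s², so T = 2π × 9.033×10² = 5.675×10³ s.
Converting: 5.675×10³ s ÷ 3600 = 1.577 hours.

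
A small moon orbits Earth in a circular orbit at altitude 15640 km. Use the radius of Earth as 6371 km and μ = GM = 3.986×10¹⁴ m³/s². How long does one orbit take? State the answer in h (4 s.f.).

r = 6371 + 15640 = 22011 km = 2.2011×10⁷ m.
Kepler's third law: T = 2π√(r³/μ) = 2π√((2.201×10⁷)³ / 3.986×10¹⁴).
r³/μ = 2.675×10⁷ s², so T = 2π × 5.172×10³ = 3.250×10⁴ s.
Converting: 3.250×10⁴ s ÷ 3600 = 9.028 h.

T ≈ 9.028 h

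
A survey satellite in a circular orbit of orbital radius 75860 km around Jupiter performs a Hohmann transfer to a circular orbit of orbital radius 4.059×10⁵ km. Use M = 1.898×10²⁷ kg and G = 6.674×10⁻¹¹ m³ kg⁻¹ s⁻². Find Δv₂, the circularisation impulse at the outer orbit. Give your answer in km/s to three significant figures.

μ = GM = 6.674×10⁻¹¹ × 1.898×10²⁷ = 1.267×10¹⁷ m³/s².
r₁ = 75860 km = 7.586×10⁷ m.
r₂ = 4.059×10⁵ km = 4.059×10⁸ m.
Transfer ellipse a_t = (r₁ + r₂)/2 = 2.409×10⁸ m.
At r₁: circular v_c1 = √(μ/r₁) = 40860 m/s; transfer-perijove v_p = √[μ(2/r₁ − 1/a_t)] = 53040 m/s.
At r₂: circular v_c2 = √(μ/r₂) = 17670 m/s; transfer-apojove v_a = √[μ(2/r₂ − 1/a_t)] = 9914 m/s.
Δv₂ = v_c2 − v_a = 7752 m/s.
= 7.752 km/s.

Δv ≈ 7.75 km/s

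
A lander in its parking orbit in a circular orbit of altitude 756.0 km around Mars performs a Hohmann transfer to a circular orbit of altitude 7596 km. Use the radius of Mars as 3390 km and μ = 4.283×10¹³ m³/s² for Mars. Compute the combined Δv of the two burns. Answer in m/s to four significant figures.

r₁ = 3390 + 756.0 = 4146.0 km = 4.1460×10⁶ m.
r₂ = 3390 + 7596 = 10986 km = 1.0986×10⁷ m.
Transfer ellipse a_t = (r₁ + r₂)/2 = 7.566×10⁶ m.
At r₁: circular v_c1 = √(μ/r₁) = 3214 m/s; transfer-periapsis v_p = √[μ(2/r₁ − 1/a_t)] = 3873 m/s.
Δv₁ = v_p − v_c1 = 658.9 m/s.
At r₂: circular v_c2 = √(μ/r₂) = 1974 m/s; transfer-apoapsis v_a = √[μ(2/r₂ − 1/a_t)] = 1462 m/s.
Δv₂ = v_c2 − v_a = 512.9 m/s.
Total Δv = Δv₁ + Δv₂ = 1172 m/s.

Δv_total ≈ 1172 m/s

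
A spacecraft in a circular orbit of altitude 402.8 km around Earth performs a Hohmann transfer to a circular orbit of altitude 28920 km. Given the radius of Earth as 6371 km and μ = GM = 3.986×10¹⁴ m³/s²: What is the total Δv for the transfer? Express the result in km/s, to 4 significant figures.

Δv_total ≈ 3.719 km/s

r₁ = 6371 + 402.8 = 6773.8 km = 6.7738×10⁶ m.
r₂ = 6371 + 28920 = 35291 km = 3.5291×10⁷ m.
Transfer ellipse a_t = (r₁ + r₂)/2 = 2.103×10⁷ m.
At r₁: circular v_c1 = √(μ/r₁) = 7671 m/s; transfer-perigee v_p = √[μ(2/r₁ − 1/a_t)] = 9937 m/s.
Δv₁ = v_p − v_c1 = 2266 m/s.
At r₂: circular v_c2 = √(μ/r₂) = 3361 m/s; transfer-apogee v_a = √[μ(2/r₂ − 1/a_t)] = 1907 m/s.
Δv₂ = v_c2 − v_a = 1453 m/s.
Total Δv = Δv₁ + Δv₂ = 3719 m/s = 3.719 km/s.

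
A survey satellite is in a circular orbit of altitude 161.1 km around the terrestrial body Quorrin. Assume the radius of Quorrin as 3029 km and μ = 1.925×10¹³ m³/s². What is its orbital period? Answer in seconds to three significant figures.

T ≈ 8160 seconds

r = 3029 + 161.1 = 3190.1 km = 3.1901×10⁶ m.
Kepler's third law: T = 2π√(r³/μ) = 2π√((3.190×10⁶)³ / 1.925×10¹³).
r³/μ = 1.686×10⁶ s², so T = 2π × 1.299×10³ = 8.160×10³ s.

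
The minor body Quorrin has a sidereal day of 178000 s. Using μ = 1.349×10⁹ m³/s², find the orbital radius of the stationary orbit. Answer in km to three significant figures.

A synchronous orbit has period T, so by Kepler's third law a = (μT²/4π²)^(1/3).
μT²/4π² = 1.349×10⁹ × (1.780×10⁵)² / 39.48 = 1.083×10¹⁸ m³.
a = 1.027×10⁶ m = 1026.8 km.

r_sync ≈ 1030 km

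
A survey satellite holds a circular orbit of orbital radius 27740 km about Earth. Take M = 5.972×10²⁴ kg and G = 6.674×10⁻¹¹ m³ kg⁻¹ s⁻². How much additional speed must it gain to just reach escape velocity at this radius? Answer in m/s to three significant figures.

μ = GM = 6.674×10⁻¹¹ × 5.972×10²⁴ = 3.986×10¹⁴ m³/s².
r = 27740 km = 2.774×10⁷ m.
Circular speed v_c = √(μ/r) = 3791 m/s.
Escape speed v_esc = √(2μ/r) = √2 × v_c = 5361 m/s.
Δv = v_esc − v_c = 1570 m/s.

Δv ≈ 1570 m/s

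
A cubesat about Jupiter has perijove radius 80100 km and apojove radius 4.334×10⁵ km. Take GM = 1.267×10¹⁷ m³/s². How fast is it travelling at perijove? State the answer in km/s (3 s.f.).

Semi-major axis a = (r_p + r_a)/2 = 2.5675×10⁵ km = 2.568×10⁸ m.
Vis-viva: v² = μ(2/r − 1/a) = 1.267×10¹⁷ × (2.497×10⁻⁸ − 3.895×10⁻⁹) = 2.670×10⁹ m²/s².
v = 51670 m/s = 51.67 km/s.

v ≈ 51.7 km/s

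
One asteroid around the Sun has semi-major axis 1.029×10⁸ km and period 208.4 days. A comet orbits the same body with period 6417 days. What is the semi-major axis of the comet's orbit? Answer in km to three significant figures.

a₂ ≈ 1.01×10⁹ km

Kepler's third law: a³ ∝ T², so a₂ = a₁ (T₂/T₁)^(2/3).
T₂/T₁ = 30.79, (T₂/T₁)^(2/3) = 9.824.
a₂ = 1.029×10⁸ × 9.824 = 1.011×10⁹ km.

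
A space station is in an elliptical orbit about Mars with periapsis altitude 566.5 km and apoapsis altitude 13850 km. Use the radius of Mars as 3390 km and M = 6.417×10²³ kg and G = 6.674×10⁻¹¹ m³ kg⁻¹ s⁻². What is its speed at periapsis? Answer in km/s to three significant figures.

v ≈ 4.20 km/s

μ = GM = 6.674×10⁻¹¹ × 6.417×10²³ = 4.283×10¹³ m³/s².
r_p = 3390 + 566.5 = 3956.5 km = 3.9565×10⁶ m.
r_a = 3390 + 13850 = 17240 km = 1.7240×10⁷ m.
Semi-major axis a = (r_p + r_a)/2 = 10598 km = 1.060×10⁷ m.
Vis-viva: v² = μ(2/r − 1/a) = 4.283×10¹³ × (5.055×10⁻⁷ − 9.436×10⁻⁸) = 1.761×10⁷ m²/s².
v = 4196 m/s = 4.196 km/s.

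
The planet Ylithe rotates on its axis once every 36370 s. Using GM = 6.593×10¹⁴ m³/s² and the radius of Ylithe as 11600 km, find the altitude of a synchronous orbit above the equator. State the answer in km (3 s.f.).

h_sync ≈ 16500 km

A synchronous orbit has period T, so by Kepler's third law a = (μT²/4π²)^(1/3).
μT²/4π² = 6.593×10¹⁴ × (3.637×10⁴)² / 39.48 = 2.209×10²² m³.
a = 2.806×10⁷ m = 28059 km.
Altitude h = a − R = 28059 − 11600 = 16459 km.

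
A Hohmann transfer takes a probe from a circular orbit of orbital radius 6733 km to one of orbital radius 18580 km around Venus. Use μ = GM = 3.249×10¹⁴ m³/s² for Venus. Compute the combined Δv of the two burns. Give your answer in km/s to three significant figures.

r₁ = 6733 km = 6.733×10⁶ m.
r₂ = 18580 km = 1.858×10⁷ m.
Transfer ellipse a_t = (r₁ + r₂)/2 = 1.266×10⁷ m.
At r₁: circular v_c1 = √(μ/r₁) = 6947 m/s; transfer-periapsis v_p = √[μ(2/r₁ − 1/a_t)] = 8417 m/s.
Δv₁ = v_p − v_c1 = 1470 m/s.
At r₂: circular v_c2 = √(μ/r₂) = 4182 m/s; transfer-apoapsis v_a = √[μ(2/r₂ − 1/a_t)] = 3050 m/s.
Δv₂ = v_c2 − v_a = 1132 m/s.
Total Δv = Δv₁ + Δv₂ = 2602 m/s = 2.602 km/s.

Δv_total ≈ 2.60 km/s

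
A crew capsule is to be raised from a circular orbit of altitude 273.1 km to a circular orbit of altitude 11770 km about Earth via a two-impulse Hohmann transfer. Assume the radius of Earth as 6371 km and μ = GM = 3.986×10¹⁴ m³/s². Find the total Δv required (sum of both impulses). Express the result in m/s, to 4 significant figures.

Δv_total ≈ 2881 m/s

r₁ = 6371 + 273.1 = 6644.1 km = 6.6441×10⁶ m.
r₂ = 6371 + 11770 = 18141 km = 1.8141×10⁷ m.
Transfer ellipse a_t = (r₁ + r₂)/2 = 1.239×10⁷ m.
At r₁: circular v_c1 = √(μ/r₁) = 7746 m/s; transfer-perigee v_p = √[μ(2/r₁ − 1/a_t)] = 9371 m/s.
Δv₁ = v_p − v_c1 = 1626 m/s.
At r₂: circular v_c2 = √(μ/r₂) = 4687 m/s; transfer-apogee v_a = √[μ(2/r₂ − 1/a_t)] = 3432 m/s.
Δv₂ = v_c2 − v_a = 1255 m/s.
Total Δv = Δv₁ + Δv₂ = 2881 m/s.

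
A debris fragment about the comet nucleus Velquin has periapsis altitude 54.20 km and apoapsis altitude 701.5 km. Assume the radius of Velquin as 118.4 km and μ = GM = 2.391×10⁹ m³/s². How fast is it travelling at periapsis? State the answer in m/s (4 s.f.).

v ≈ 151.3 m/s

r_p = 118.4 + 54.20 = 172.60 km = 1.7260×10⁵ m.
r_a = 118.4 + 701.5 = 819.90 km = 8.1990×10⁵ m.
Semi-major axis a = (r_p + r_a)/2 = 496.25 km = 4.962×10⁵ m.
Vis-viva: v² = μ(2/r − 1/a) = 2.391×10⁹ × (1.159×10⁻⁵ − 2.015×10⁻⁶) = 2.289×10⁴ m²/s².
v = 151.3 m/s.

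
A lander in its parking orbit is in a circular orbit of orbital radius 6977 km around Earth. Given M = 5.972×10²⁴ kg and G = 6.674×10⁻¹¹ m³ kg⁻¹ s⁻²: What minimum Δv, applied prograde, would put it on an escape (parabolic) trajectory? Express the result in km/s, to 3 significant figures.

Δv ≈ 3.13 km/s

μ = GM = 6.674×10⁻¹¹ × 5.972×10²⁴ = 3.986×10¹⁴ m³/s².
r = 6977 km = 6.977×10⁶ m.
Circular speed v_c = √(μ/r) = 7558 m/s.
Escape speed v_esc = √(2μ/r) = √2 × v_c = 10690 m/s.
Δv = v_esc − v_c = 3131 m/s = 3.131 km/s.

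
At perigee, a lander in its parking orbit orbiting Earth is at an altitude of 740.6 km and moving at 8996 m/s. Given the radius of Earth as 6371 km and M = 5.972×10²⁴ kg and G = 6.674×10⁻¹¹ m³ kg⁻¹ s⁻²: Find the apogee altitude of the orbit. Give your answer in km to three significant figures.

μ = GM = 6.674×10⁻¹¹ × 5.972×10²⁴ = 3.986×10¹⁴ m³/s².
r_p = 6371 + 740.6 = 7111.6 km = 7.112×10⁶ m.
Specific energy ε = v²/2 − μ/r = -1.558×10⁷ J/kg, so a = −μ/(2ε) = 1.279×10⁷ m.
The apsides satisfy r_p + r_a = 2a, so the apogee radius is 2a − r_p = 1.847×10⁷ m = 18469 km.
Apogee altitude = 18469 − 6371 = 12098 km.

apogee altitude ≈ 12100 km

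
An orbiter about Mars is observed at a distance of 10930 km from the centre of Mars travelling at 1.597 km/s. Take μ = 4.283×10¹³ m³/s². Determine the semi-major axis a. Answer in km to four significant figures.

r = 1.093×10⁷ m.
Specific orbital energy ε = v²/2 − μ/r = (1597)²/2 − 4.283×10¹³/1.093×10⁷ = -2.643×10⁶ J/kg.
Since ε = −μ/(2a), a = −μ/(2ε) = 8.101×10⁶ m = 8101.4 km.

a ≈ 8101 km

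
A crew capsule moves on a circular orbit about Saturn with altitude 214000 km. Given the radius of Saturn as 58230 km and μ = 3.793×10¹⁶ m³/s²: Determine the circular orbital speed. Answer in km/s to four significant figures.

v ≈ 11.80 km/s

r = 58230 + 214000 = 272230 km = 2.7223×10⁸ m.
For a circular orbit v = √(μ/r) = √(3.793×10¹⁶ / 2.722×10⁸) = √(1.393×10⁸) = 11800 m/s.
That is 11.80 km/s.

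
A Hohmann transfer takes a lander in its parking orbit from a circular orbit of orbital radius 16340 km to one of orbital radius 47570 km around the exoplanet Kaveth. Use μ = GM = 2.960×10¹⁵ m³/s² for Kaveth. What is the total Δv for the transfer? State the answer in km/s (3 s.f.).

Δv_total ≈ 5.21 km/s

r₁ = 16340 km = 1.634×10⁷ m.
r₂ = 47570 km = 4.757×10⁷ m.
Transfer ellipse a_t = (r₁ + r₂)/2 = 3.196×10⁷ m.
At r₁: circular v_c1 = √(μ/r₁) = 13460 m/s; transfer-periapsis v_p = √[μ(2/r₁ − 1/a_t)] = 16420 m/s.
Δv₁ = v_p − v_c1 = 2962 m/s.
At r₂: circular v_c2 = √(μ/r₂) = 7888 m/s; transfer-apoapsis v_a = √[μ(2/r₂ − 1/a_t)] = 5641 m/s.
Δv₂ = v_c2 − v_a = 2247 m/s.
Total Δv = Δv₁ + Δv₂ = 5210 m/s = 5.210 km/s.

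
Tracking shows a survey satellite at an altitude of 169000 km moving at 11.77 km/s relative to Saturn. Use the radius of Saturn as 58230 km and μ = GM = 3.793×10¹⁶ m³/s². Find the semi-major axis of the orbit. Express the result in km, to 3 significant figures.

r = 58230 + 169000 = 2.2723×10⁵ km = 2.272×10⁸ m.
Vis-viva rearranged: 1/a = 2/r − v²/μ = 8.802×10⁻⁹ − 3.652×10⁻⁹ = 5.149×10⁻⁹ m⁻¹.
a = 1.942×10⁸ m = 1.9420×10⁵ km.

a ≈ 1.94×10⁵ km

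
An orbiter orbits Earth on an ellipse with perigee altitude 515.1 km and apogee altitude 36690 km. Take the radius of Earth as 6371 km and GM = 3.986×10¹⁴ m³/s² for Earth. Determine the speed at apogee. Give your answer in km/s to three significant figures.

r_p = 6371 + 515.1 = 6886.1 km = 6.8861×10⁶ m.
r_a = 6371 + 36690 = 43061 km = 4.3061×10⁷ m.
Semi-major axis a = (r_p + r_a)/2 = 24974 km = 2.497×10⁷ m.
Vis-viva: v² = μ(2/r − 1/a) = 3.986×10¹⁴ × (4.645×10⁻⁸ − 4.004×10⁻⁸) = 2.552×10⁶ m²/s².
v = 1598 m/s = 1.598 km/s.

v ≈ 1.60 km/s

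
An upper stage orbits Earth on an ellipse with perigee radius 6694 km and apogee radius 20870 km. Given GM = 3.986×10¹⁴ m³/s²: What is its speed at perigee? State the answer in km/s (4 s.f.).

Semi-major axis a = (r_p + r_a)/2 = 13782 km = 1.378×10⁷ m.
Vis-viva: v² = μ(2/r − 1/a) = 3.986×10¹⁴ × (2.988×10⁻⁷ − 7.256×10⁻⁸) = 9.017×10⁷ m²/s².
v = 9496 m/s = 9.496 km/s.

v ≈ 9.496 km/s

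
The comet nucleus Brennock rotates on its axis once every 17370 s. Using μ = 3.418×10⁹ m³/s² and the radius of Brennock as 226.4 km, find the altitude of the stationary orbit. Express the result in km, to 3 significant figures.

h_sync ≈ 70.3 km

A synchronous orbit has period T, so by Kepler's third law a = (μT²/4π²)^(1/3).
μT²/4π² = 3.418×10⁹ × (1.737×10⁴)² / 39.48 = 2.612×10¹⁶ m³.
a = 2.967×10⁵ m = 296.71 km.
Altitude h = a − R = 296.71 − 226.4 = 70.314 km.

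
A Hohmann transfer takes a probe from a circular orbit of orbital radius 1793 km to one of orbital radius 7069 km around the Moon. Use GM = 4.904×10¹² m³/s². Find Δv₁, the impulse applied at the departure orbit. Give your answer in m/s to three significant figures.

Δv ≈ 435 m/s

r₁ = 1793 km = 1.793×10⁶ m.
r₂ = 7069 km = 7.069×10⁶ m.
Transfer ellipse a_t = (r₁ + r₂)/2 = 4.431×10⁶ m.
At r₁: circular v_c1 = √(μ/r₁) = 1654 m/s; transfer-perilune v_p = √[μ(2/r₁ − 1/a_t)] = 2089 m/s.
Δv₁ = v_p − v_c1 = 435.1 m/s.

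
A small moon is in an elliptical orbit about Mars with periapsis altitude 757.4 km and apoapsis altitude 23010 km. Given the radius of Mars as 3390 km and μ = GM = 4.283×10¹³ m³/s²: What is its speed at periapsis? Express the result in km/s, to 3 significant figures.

r_p = 3390 + 757.4 = 4147.4 km = 4.1474×10⁶ m.
r_a = 3390 + 23010 = 26400 km = 2.6400×10⁷ m.
Semi-major axis a = (r_p + r_a)/2 = 15274 km = 1.527×10⁷ m.
Vis-viva: v² = μ(2/r − 1/a) = 4.283×10¹³ × (4.822×10⁻⁷ − 6.547×10⁻⁸) = 1.785×10⁷ m²/s².
v = 4225 m/s = 4.225 km/s.

v ≈ 4.22 km/s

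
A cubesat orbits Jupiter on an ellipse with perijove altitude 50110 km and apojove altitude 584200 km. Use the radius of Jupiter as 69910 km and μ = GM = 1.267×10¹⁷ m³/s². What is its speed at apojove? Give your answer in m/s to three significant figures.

r_p = 69910 + 50110 = 120020 km = 1.2002×10⁸ m.
r_a = 69910 + 584200 = 654110 km = 6.5411×10⁸ m.
Semi-major axis a = (r_p + r_a)/2 = 3.8706×10⁵ km = 3.871×10⁸ m.
Vis-viva: v² = μ(2/r − 1/a) = 1.267×10¹⁷ × (3.058×10⁻⁹ − 2.584×10⁻⁹) = 6.006×10⁷ m²/s².
v = 7750 m/s.

v ≈ 7750 m/s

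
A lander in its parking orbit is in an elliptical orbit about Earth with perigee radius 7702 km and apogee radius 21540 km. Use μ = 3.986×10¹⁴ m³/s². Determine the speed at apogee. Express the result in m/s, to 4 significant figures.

v ≈ 3122 m/s

Semi-major axis a = (r_p + r_a)/2 = 14621 km = 1.462×10⁷ m.
Vis-viva: v² = μ(2/r − 1/a) = 3.986×10¹⁴ × (9.285×10⁻⁸ − 6.839×10⁻⁸) = 9.748×10⁶ m²/s².
v = 3122 m/s.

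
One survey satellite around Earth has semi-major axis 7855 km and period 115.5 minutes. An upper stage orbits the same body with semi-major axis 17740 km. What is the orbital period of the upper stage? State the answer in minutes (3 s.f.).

Kepler's third law: T² ∝ a³, so T₂ = T₁ (a₂/a₁)^(3/2).
a₂/a₁ = 2.258, (a₂/a₁)^(3/2) = 3.394.
T₂ = 115.5 × 3.394 = 392.0 minutes.

T₂ ≈ 392 minutes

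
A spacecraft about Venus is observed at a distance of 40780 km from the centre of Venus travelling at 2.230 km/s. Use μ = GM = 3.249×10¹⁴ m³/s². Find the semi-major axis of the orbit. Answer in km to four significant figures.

a ≈ 29640 km

r = 4.078×10⁷ m.
Specific orbital energy ε = v²/2 − μ/r = (2230)²/2 − 3.249×10¹⁴/4.078×10⁷ = -5.481×10⁶ J/kg.
Since ε = −μ/(2a), a = −μ/(2ε) = 2.964×10⁷ m = 29640 km.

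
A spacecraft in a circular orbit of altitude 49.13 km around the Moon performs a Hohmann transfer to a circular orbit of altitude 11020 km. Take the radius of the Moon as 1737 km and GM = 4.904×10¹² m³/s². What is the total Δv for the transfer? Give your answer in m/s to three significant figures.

r₁ = 1737 + 49.13 = 1786.1 km = 1.7861×10⁶ m.
r₂ = 1737 + 11020 = 12757 km = 1.2757×10⁷ m.
Transfer ellipse a_t = (r₁ + r₂)/2 = 7.272×10⁶ m.
At r₁: circular v_c1 = √(μ/r₁) = 1657 m/s; transfer-perilune v_p = √[μ(2/r₁ − 1/a_t)] = 2195 m/s.
Δv₁ = v_p − v_c1 = 537.7 m/s.
At r₂: circular v_c2 = √(μ/r₂) = 620.0 m/s; transfer-apolune v_a = √[μ(2/r₂ − 1/a_t)] = 307.3 m/s.
Δv₂ = v_c2 − v_a = 312.7 m/s.
Total Δv = Δv₁ + Δv₂ = 850.5 m/s.

Δv_total ≈ 850 m/s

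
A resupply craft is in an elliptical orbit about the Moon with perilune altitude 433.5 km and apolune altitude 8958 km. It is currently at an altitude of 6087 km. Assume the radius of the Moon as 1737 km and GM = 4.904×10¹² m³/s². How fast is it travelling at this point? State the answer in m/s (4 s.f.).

v ≈ 700.9 m/s

r_p = 1737 + 433.5 = 2170.5 km = 2.1705×10⁶ m.
r_a = 1737 + 8958 = 10695 km = 1.0695×10⁷ m.
r = 1737 + 6087 = 7824.0 km = 7.824×10⁶ m.
Semi-major axis a = (r_p + r_a)/2 = 6432.8 km = 6.433×10⁶ m.
Vis-viva: v² = μ(2/r − 1/a) = 4.904×10¹² × (2.556×10⁻⁷ − 1.555×10⁻⁷) = 4.912×10⁵ m²/s².
v = 700.9 m/s.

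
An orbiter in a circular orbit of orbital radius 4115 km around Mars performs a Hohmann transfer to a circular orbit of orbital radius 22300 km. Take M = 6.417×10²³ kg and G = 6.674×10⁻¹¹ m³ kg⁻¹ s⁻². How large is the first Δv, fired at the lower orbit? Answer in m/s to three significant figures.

Δv ≈ 966 m/s

μ = GM = 6.674×10⁻¹¹ × 6.417×10²³ = 4.283×10¹³ m³/s².
r₁ = 4115 km = 4.115×10⁶ m.
r₂ = 22300 km = 2.230×10⁷ m.
Transfer ellipse a_t = (r₁ + r₂)/2 = 1.321×10⁷ m.
At r₁: circular v_c1 = √(μ/r₁) = 3226 m/s; transfer-periapsis v_p = √[μ(2/r₁ − 1/a_t)] = 4192 m/s.
Δv₁ = v_p − v_c1 = 965.9 m/s.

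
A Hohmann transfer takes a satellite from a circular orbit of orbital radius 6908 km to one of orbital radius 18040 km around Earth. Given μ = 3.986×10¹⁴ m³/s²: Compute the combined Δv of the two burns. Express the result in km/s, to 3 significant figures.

Δv_total ≈ 2.74 km/s

r₁ = 6908 km = 6.908×10⁶ m.
r₂ = 18040 km = 1.804×10⁷ m.
Transfer ellipse a_t = (r₁ + r₂)/2 = 1.247×10⁷ m.
At r₁: circular v_c1 = √(μ/r₁) = 7596 m/s; transfer-perigee v_p = √[μ(2/r₁ − 1/a_t)] = 9135 m/s.
Δv₁ = v_p − v_c1 = 1539 m/s.
At r₂: circular v_c2 = √(μ/r₂) = 4701 m/s; transfer-apogee v_a = √[μ(2/r₂ − 1/a_t)] = 3498 m/s.
Δv₂ = v_c2 − v_a = 1203 m/s.
Total Δv = Δv₁ + Δv₂ = 2741 m/s = 2.741 km/s.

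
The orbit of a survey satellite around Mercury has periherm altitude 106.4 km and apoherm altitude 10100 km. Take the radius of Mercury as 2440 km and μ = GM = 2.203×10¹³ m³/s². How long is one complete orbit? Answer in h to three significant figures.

r_p = 2440 + 106.4 = 2546.4 km = 2.5464×10⁶ m.
r_a = 2440 + 10100 = 12540 km = 1.2540×10⁷ m.
Semi-major axis a = (r_p + r_a)/2 = (2546.4 + 12540)/2 = 7543.2 km = 7.543×10⁶ m.
By Kepler's third law T = 2π√(a³/μ) = 2π × 4.414×10³ = 2.773×10⁴ s.
= 7.704 h.

T ≈ 7.70 h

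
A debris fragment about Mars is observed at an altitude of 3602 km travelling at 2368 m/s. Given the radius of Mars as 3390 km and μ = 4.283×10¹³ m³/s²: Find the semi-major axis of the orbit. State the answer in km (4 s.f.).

a ≈ 6447 km

r = 3390 + 3602 = 6992.0 km = 6.992×10⁶ m.
Vis-viva rearranged: 1/a = 2/r − v²/μ = 2.860×10⁻⁷ − 1.309×10⁻⁷ = 1.551×10⁻⁷ m⁻¹.
a = 6.447×10⁶ m = 6446.7 km.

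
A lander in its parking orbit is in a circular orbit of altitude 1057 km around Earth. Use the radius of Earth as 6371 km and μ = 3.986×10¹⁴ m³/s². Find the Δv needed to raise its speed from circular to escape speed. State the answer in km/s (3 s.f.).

Δv ≈ 3.03 km/s

r = 6371 + 1057 = 7428.0 km = 7.4280×10⁶ m.
Circular speed v_c = √(μ/r) = 7325 m/s.
Escape speed v_esc = √(2μ/r) = √2 × v_c = 10360 m/s.
Δv = v_esc − v_c = 3034 m/s = 3.034 km/s.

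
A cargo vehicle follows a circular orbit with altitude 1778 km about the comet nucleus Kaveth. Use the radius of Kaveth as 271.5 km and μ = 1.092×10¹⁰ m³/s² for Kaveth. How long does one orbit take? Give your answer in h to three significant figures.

T ≈ 49.0 h

r = 271.5 + 1778 = 2049.5 km = 2.0495×10⁶ m.
Kepler's third law: T = 2π√(r³/μ) = 2π√((2.050×10⁶)³ / 1.092×10¹⁰).
r³/μ = 7.884×10⁸ s², so T = 2π × 2.808×10⁴ = 1.764×10⁵ s.
Converting: 1.764×10⁵ s ÷ 3600 = 49.00 h.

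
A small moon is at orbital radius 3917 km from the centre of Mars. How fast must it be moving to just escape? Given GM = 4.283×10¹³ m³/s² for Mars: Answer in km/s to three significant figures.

r = 3917 km = 3.917×10⁶ m.
Escape speed v_esc = √(2μ/r) = √(2 × 4.283×10¹³ / 3.917×10⁶) = √(2.187×10⁷) = 4676 m/s.
= 4.676 km/s.

v_esc ≈ 4.68 km/s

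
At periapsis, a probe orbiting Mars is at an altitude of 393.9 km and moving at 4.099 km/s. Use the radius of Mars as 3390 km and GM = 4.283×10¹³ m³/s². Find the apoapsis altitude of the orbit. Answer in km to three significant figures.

r_p = 3390 + 393.9 = 3783.9 km = 3.784×10⁶ m.
Specific energy ε = v²/2 − μ/r = -2.918×10⁶ J/kg, so a = −μ/(2ε) = 7.339×10⁶ m.
The apsides satisfy r_p + r_a = 2a, so the apoapsis radius is 2a − r_p = 1.089×10⁷ m = 10893 km.
Apoapsis altitude = 10893 − 3390 = 7503.4 km.

apoapsis altitude ≈ 7500 km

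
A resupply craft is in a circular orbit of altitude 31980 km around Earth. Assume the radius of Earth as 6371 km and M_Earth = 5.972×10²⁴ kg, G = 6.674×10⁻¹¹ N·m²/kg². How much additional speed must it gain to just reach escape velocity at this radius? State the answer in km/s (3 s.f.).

Δv ≈ 1.34 km/s

μ = GM = 6.674×10⁻¹¹ × 5.972×10²⁴ = 3.986×10¹⁴ m³/s².
r = 6371 + 31980 = 38351 km = 3.8351×10⁷ m.
Circular speed v_c = √(μ/r) = 3224 m/s.
Escape speed v_esc = √(2μ/r) = √2 × v_c = 4559 m/s.
Δv = v_esc − v_c = 1335 m/s = 1.335 km/s.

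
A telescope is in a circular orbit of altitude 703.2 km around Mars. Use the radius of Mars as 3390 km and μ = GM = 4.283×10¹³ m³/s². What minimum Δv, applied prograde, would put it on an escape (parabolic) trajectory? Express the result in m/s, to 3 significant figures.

r = 3390 + 703.2 = 4093.2 km = 4.0932×10⁶ m.
Circular speed v_c = √(μ/r) = 3235 m/s.
Escape speed v_esc = √(2μ/r) = √2 × v_c = 4575 m/s.
Δv = v_esc − v_c = 1340 m/s.

Δv ≈ 1340 m/s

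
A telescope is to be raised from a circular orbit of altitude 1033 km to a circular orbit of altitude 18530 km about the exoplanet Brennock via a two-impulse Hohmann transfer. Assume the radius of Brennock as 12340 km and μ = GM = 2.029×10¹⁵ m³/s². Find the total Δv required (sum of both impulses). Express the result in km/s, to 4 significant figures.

Δv_total ≈ 4.037 km/s

r₁ = 12340 + 1033 = 13373 km = 1.3373×10⁷ m.
r₂ = 12340 + 18530 = 30870 km = 3.0870×10⁷ m.
Transfer ellipse a_t = (r₁ + r₂)/2 = 2.212×10⁷ m.
At r₁: circular v_c1 = √(μ/r₁) = 12320 m/s; transfer-periapsis v_p = √[μ(2/r₁ − 1/a_t)] = 14550 m/s.
Δv₁ = v_p − v_c1 = 2233 m/s.
At r₂: circular v_c2 = √(μ/r₂) = 8107 m/s; transfer-apoapsis v_a = √[μ(2/r₂ − 1/a_t)] = 6303 m/s.
Δv₂ = v_c2 − v_a = 1804 m/s.
Total Δv = Δv₁ + Δv₂ = 4037 m/s = 4.037 km/s.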